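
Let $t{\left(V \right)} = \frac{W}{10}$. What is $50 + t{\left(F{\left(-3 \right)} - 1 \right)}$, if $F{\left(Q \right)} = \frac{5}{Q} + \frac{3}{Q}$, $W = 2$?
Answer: $\frac{251}{5} \approx 50.2$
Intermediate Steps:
$F{\left(Q \right)} = \frac{8}{Q}$
$t{\left(V \right)} = \frac{1}{5}$ ($t{\left(V \right)} = \frac{2}{10} = 2 \cdot \frac{1}{10} = \frac{1}{5}$)
$50 + t{\left(F{\left(-3 \right)} - 1 \right)} = 50 + \frac{1}{5} = \frac{251}{5}$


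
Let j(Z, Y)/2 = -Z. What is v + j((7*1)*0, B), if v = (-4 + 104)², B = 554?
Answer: 10000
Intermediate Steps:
v = 10000 (v = 100² = 10000)
j(Z, Y) = -2*Z (j(Z, Y) = 2*(-Z) = -2*Z)
v + j((7*1)*0, B) = 10000 - 2*7*1*0 = 10000 - 14*0 = 10000 - 2*0 = 10000 + 0 = 10000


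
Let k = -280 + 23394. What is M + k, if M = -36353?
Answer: -13239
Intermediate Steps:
k = 23114
M + k = -36353 + 23114 = -13239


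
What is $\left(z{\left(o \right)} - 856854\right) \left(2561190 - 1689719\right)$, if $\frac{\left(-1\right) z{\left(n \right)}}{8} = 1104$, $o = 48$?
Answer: $-754420244106$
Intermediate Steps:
$z{\left(n \right)} = -8832$ ($z{\left(n \right)} = \left(-8\right) 1104 = -8832$)
$\left(z{\left(o \right)} - 856854\right) \left(2561190 - 1689719\right) = \left(-8832 - 856854\right) \left(2561190 - 1689719\right) = \left(-865686\right) 871471 = -754420244106$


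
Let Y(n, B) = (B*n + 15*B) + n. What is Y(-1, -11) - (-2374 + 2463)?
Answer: -244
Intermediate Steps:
Y(n, B) = n + 15*B + B*n (Y(n, B) = (15*B + B*n) + n = n + 15*B + B*n)
Y(-1, -11) - (-2374 + 2463) = (-1 + 15*(-11) - 11*(-1)) - (-2374 + 2463) = (-1 - 165 + 11) - 1*89 = -155 - 89 = -244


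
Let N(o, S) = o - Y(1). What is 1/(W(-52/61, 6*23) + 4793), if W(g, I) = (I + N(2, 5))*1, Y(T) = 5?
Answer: 1/4928 ≈ 0.00020292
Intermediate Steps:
N(o, S) = -5 + o (N(o, S) = o - 1*5 = o - 5 = -5 + o)
W(g, I) = -3 + I (W(g, I) = (I + (-5 + 2))*1 = (I - 3)*1 = (-3 + I)*1 = -3 + I)
1/(W(-52/61, 6*23) + 4793) = 1/((-3 + 6*23) + 4793) = 1/((-3 + 138) + 4793) = 1/(135 + 4793) = 1/4928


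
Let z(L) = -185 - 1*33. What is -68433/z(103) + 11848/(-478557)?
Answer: 32746508317/104325426 ≈ 313.89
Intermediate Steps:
z(L) = -218 (z(L) = -185 - 33 = -218)
-68433/z(103) + 11848/(-478557) = -68433/(-218) + 11848/(-478557) = -68433*(-1/218) + 11848*(-1/478557) = 68433/218 - 11848/478557 = 32746508317/104325426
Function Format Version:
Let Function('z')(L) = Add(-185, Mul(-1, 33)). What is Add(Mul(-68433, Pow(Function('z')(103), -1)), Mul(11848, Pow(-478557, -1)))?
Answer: Rational(32746508317, 104325426) ≈ 313.89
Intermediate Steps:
Function('z')(L) = -218 (Function('z')(L) = Add(-185, -33) = -218)
Add(Mul(-68433, Pow(Function('z')(103), -1)), Mul(11848, Pow(-478557, -1))) = Add(Mul(-68433, Pow(-218, -1)), Mul(11848, Pow(-478557, -1))) = Add(Mul(-68433, Rational(-1, 218)), Mul(11848, Rational(-1, 478557))) = Add(Rational(68433, 218), Rational(-11848, 478557)) = Rational(32746508317, 104325426)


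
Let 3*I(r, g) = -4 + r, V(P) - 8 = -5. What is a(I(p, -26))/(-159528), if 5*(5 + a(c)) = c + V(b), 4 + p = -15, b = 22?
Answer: 89/2392920 ≈ 3.7193e-5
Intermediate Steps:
V(P) = 3 (V(P) = 8 - 5 = 3)
p = -19 (p = -4 - 15 = -19)
I(r, g) = -4/3 + r/3 (I(r, g) = (-4 + r)/3 = -4/3 + r/3)
a(c) = -22/5 + c/5 (a(c) = -5 + (c + 3)/5 = -5 + (3 + c)/5 = -5 + (⅗ + c/5) = -22/5 + c/5)
a(I(p, -26))/(-159528) = (-22/5 + (-4/3 + (⅓)*(-19))/5)/(-159528) = (-22/5 + (-4/3 - 19/3)/5)*(-1/159528) = (-22/5 + (⅕)*(-23/3))*(-1/159528) = (-22/5 - 23/15)*(-1/159528) = -89/15*(-1/159528) = 89/2392920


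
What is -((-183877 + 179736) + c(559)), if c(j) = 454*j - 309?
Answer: -249336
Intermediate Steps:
c(j) = -309 + 454*j
-((-183877 + 179736) + c(559)) = -((-183877 + 179736) + (-309 + 454*559)) = -(-4141 + (-309 + 253786)) = -(-4141 + 253477) = -1*249336 = -249336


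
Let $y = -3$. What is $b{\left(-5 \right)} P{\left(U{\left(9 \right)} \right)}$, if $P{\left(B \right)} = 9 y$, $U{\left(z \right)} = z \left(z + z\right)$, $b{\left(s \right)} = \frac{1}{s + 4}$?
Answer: $27$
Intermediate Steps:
$b{\left(s \right)} = \frac{1}{4 + s}$
$U{\left(z \right)} = 2 z^{2}$ ($U{\left(z \right)} = z 2 z = 2 z^{2}$)
$P{\left(B \right)} = -27$ ($P{\left(B \right)} = 9 \left(-3\right) = -27$)
$b{\left(-5 \right)} P{\left(U{\left(9 \right)} \right)} = \frac{1}{4 - 5} \left(-27\right) = \frac{1}{-1} \left(-27\right) = \left(-1\right) \left(-27\right) = 27$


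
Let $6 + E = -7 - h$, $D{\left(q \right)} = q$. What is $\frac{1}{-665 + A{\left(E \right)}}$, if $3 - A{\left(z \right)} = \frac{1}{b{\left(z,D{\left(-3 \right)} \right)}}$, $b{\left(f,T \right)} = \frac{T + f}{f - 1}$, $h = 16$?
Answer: $- \frac{16}{10607} \approx -0.0015084$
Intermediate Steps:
$b{\left(f,T \right)} = \frac{T + f}{-1 + f}$
$E = -29$ ($E = -6 - 23 = -29$)
$A{\left(z \right)} = 3 - \frac{-1 + z}{-3 + z}$ ($A{\left(z \right)} = 3 - \frac{1}{\frac{1}{-1 + z} \left(-3 + z\right)} = 3 - \frac{-1 + z}{-3 + z}$)
$\frac{1}{-665 + A{\left(E \right)}} = \frac{1}{-665 + \frac{2 \left(-4 - 29\right)}{-3 - 29}} = \frac{1}{-665 + 2 \frac{1}{-32} \left(-33\right)} = \frac{1}{-665 + 2 \left(- \frac{1}{32}\right) \left(-33\right)} = \frac{1}{-665 + \frac{33}{16}} = \frac{1}{- \frac{10607}{16}} = - \frac{16}{10607}$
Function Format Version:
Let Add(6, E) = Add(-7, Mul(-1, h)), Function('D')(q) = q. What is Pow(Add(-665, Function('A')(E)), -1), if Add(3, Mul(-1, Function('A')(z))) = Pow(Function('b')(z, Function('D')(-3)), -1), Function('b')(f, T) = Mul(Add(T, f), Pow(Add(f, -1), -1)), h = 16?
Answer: Rational(-16, 10607) ≈ -0.0015084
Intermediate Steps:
Function('b')(f, T) = Mul(Pow(Add(-1, f), -1), Add(T, f)) (Function('b')(f, T) = Mul(Add(T, f), Pow(Add(-1, f), -1)) = Mul(Pow(Add(-1, f), -1), Add(T, f)))
E = -29 (E = Add(-6, Add(-7, Mul(-1, 16))) = Add(-6, Add(-7, -16)) = Add(-6, -23) = -29)
Function('A')(z) = Add(3, Mul(-1, Pow(Add(-3, z), -1), Add(-1, z))) (Function('A')(z) = Add(3, Mul(-1, Pow(Mul(Pow(Add(-1, z), -1), Add(-3, z)), -1))) = Add(3, Mul(-1, Mul(Pow(Add(-3, z), -1), Add(-1, z)))) = Add(3, Mul(-1, Pow(Add(-3, z), -1), Add(-1, z))))
Pow(Add(-665, Function('A')(E)), -1) = Pow(Add(-665, Mul(2, Pow(Add(-3, -29), -1), Add(-4, -29))), -1) = Pow(Add(-665, Mul(2, Pow(-32, -1), -33)), -1) = Pow(Add(-665, Mul(2, Rational(-1, 32), -33)), -1) = Pow(Add(-665, Rational(33, 16)), -1) = Pow(Rational(-10607, 16), -1) = Rational(-16, 10607)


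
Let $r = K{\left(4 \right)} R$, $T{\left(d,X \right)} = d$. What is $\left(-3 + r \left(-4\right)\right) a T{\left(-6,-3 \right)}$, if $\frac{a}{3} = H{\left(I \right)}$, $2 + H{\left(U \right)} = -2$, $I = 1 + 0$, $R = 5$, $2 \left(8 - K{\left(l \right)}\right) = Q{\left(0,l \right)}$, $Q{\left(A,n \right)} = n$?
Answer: $-8856$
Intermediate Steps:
$K{\left(l \right)} = 8 - \frac{l}{2}$
$I = 1$
$H{\left(U \right)} = -4$ ($H{\left(U \right)} = -2 - 2 = -4$)
$r = 30$ ($r = \left(8 - 2\right) 5 = 6 \cdot 5 = 30$)
$a = -12$ ($a = 3 \left(-4\right) = -12$)
$\left(-3 + r \left(-4\right)\right) a T{\left(-6,-3 \right)} = \left(-3 + 30 \left(-4\right)\right) \left(-12\right) \left(-6\right) = \left(-3 - 120\right) \left(-12\right) \left(-6\right) = \left(-123\right) \left(-12\right) \left(-6\right) = 1476 \left(-6\right) = -8856$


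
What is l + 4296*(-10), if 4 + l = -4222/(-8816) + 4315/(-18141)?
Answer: -3435619669861/79965528 ≈ -42964.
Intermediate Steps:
l = -300586981/79965528 (l = -4 + (-4222/(-8816) + 4315/(-18141)) = -4 + (-4222*(-1/8816) + 4315*(-1/18141)) = -4 + (2111/4408 - 4315/18141) = -4 + 19275131/79965528 = -300586981/79965528 ≈ -3.7590)
l + 4296*(-10) = -300586981/79965528 + 4296*(-10) = -300586981/79965528 - 42960 = -3435619669861/79965528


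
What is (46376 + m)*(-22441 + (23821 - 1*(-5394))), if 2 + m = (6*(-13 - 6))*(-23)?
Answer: 331898904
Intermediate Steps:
m = 2620 (m = -2 + (6*(-13 - 6))*(-23) = -2 + (6*(-19))*(-23) = -2 - 114*(-23) = -2 + 2622 = 2620)
(46376 + m)*(-22441 + (23821 - 1*(-5394))) = (46376 + 2620)*(-22441 + (23821 - 1*(-5394))) = 48996*(-22441 + (23821 + 5394)) = 48996*(-22441 + 29215) = 48996*6774 = 331898904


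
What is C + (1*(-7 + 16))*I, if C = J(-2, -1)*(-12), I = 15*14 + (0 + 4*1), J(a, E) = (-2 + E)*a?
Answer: 1854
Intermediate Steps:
J(a, E) = a*(-2 + E)
I = 214 (I = 210 + (0 + 4) = 210 + 4 = 214)
C = -72 (C = -2*(-2 - 1)*(-12) = -2*(-3)*(-12) = 6*(-12) = -72)
C + (1*(-7 + 16))*I = -72 + (1*(-7 + 16))*214 = -72 + (1*9)*214 = -72 + 9*214 = -72 + 1926 = 1854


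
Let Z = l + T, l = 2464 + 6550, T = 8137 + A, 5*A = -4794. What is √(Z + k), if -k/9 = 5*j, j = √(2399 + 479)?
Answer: √(404805 - 1125*√2878)/5 ≈ 117.38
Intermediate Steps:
A = -4794/5 (A = (⅕)*(-4794) = -4794/5 ≈ -958.80)
j = √2878 ≈ 53.647
T = 35891/5 (T = 8137 - 4794/5 = 35891/5 ≈ 7178.2)
l = 9014
k = -45*√2878 ≈ -2414.1
Z = 80961/5 (Z = 9014 + 35891/5 = 80961/5 ≈ 16192.)
√(Z + k) = √(80961/5 - 45*√2878)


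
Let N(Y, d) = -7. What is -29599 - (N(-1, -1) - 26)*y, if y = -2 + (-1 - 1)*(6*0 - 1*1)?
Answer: -29599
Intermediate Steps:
y = 0 (y = -2 - 2*(0 - 1) = -2 - 2*(-1) = -2 + 2 = 0)
-29599 - (N(-1, -1) - 26)*y = -29599 - (-7 - 26)*0 = -29599 - (-33)*0 = -29599 - 1*0 = -29599 + 0 = -29599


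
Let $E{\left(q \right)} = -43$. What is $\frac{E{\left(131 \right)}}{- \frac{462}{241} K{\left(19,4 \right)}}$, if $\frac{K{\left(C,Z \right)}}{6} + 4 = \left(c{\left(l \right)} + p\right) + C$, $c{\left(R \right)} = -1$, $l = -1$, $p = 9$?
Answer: $\frac{10363}{63756} \approx 0.16254$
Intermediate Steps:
$K{\left(C,Z \right)} = 24 + 6 C$ ($K{\left(C,Z \right)} = -24 + 6 \left(\left(-1 + 9\right) + C\right) = -24 + 6 \left(8 + C\right) = -24 + \left(48 + 6 C\right) = 24 + 6 C$)
$\frac{E{\left(131 \right)}}{- \frac{462}{241} K{\left(19,4 \right)}} = - \frac{43}{- \frac{462}{241} \left(24 + 6 \cdot 19\right)} = - \frac{43}{\left(-462\right) \frac{1}{241} \left(24 + 114\right)} = - \frac{43}{\left(- \frac{462}{241}\right) 138} = - \frac{43}{- \frac{63756}{241}} = \left(-43\right) \left(- \frac{241}{63756}\right) = \frac{10363}{63756}$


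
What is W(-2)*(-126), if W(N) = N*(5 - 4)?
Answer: 252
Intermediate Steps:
W(N) = N (W(N) = N*1 = N)
W(-2)*(-126) = -2*(-126) = 252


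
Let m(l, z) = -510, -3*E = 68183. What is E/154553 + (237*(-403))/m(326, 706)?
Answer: 14749920473/78822030 ≈ 187.13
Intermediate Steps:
E = -68183/3 (E = -⅓*68183 = -68183/3 ≈ -22728.)
E/154553 + (237*(-403))/m(326, 706) = -68183/3/154553 + (237*(-403))/(-510) = -68183/3*1/154553 - 95511*(-1/510) = -68183/463659 + 31837/170 = 14749920473/78822030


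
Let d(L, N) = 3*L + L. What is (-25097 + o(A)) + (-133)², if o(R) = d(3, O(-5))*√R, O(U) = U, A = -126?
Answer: -7408 + 36*I*√14 ≈ -7408.0 + 134.7*I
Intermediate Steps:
d(L, N) = 4*L
o(R) = 12*√R (o(R) = (4*3)*√R = 12*√R)
(-25097 + o(A)) + (-133)² = (-25097 + 12*√(-126)) + (-133)² = (-25097 + 12*(3*I*√14)) + 17689 = (-25097 + 36*I*√14) + 17689 = -7408 + 36*I*√14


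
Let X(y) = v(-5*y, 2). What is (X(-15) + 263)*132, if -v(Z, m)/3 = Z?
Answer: 5016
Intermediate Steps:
v(Z, m) = -3*Z
X(y) = 15*y (X(y) = -(-15)*y = 15*y)
(X(-15) + 263)*132 = (15*(-15) + 263)*132 = (-225 + 263)*132 = 38*132 = 5016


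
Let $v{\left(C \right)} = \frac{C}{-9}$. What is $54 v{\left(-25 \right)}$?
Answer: $150$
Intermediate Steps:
$v{\left(C \right)} = - \frac{C}{9}$ ($v{\left(C \right)} = C \left(- \frac{1}{9}\right) = - \frac{C}{9}$)
$54 v{\left(-25 \right)} = 54 \left(\left(- \frac{1}{9}\right) \left(-25\right)\right) = 54 \cdot \frac{25}{9} = 150$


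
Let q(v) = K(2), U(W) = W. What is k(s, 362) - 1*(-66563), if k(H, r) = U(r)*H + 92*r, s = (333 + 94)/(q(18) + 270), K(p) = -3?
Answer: 26819063/267 ≈ 1.0045e+5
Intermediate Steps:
q(v) = -3
s = 427/267 (s = (333 + 94)/(-3 + 270) = 427/267 ≈ 1.5993)
k(H, r) = 92*r + H*r (k(H, r) = r*H + 92*r = H*r + 92*r = 92*r + H*r)
k(s, 362) - 1*(-66563) = 362*(92 + 427/267) - 1*(-66563) = 362*(24991/267) + 66563 = 9046742/267 + 66563 = 26819063/267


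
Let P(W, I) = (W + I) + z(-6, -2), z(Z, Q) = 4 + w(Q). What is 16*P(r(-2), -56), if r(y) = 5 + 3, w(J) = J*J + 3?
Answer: -592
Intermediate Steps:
w(J) = 3 + J² (w(J) = J² + 3 = 3 + J²)
z(Z, Q) = 7 + Q² (z(Z, Q) = 4 + (3 + Q²) = 7 + Q²)
r(y) = 8
P(W, I) = 11 + I + W (P(W, I) = (W + I) + (7 + (-2)²) = (I + W) + (7 + 4) = (I + W) + 11 = 11 + I + W)
16*P(r(-2), -56) = 16*(11 - 56 + 8) = 16*(-37) = -592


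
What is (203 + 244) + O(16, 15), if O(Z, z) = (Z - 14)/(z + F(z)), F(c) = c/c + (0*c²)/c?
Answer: 3577/8 ≈ 447.13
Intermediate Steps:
F(c) = 1 (F(c) = 1 + 0/c = 1 + 0 = 1)
O(Z, z) = (-14 + Z)/(1 + z) (O(Z, z) = (Z - 14)/(z + 1) = (-14 + Z)/(1 + z))
(203 + 244) + O(16, 15) = (203 + 244) + (-14 + 16)/(1 + 15) = 447 + 2/16 = 447 + (1/16)*2 = 447 + ⅛ = 3577/8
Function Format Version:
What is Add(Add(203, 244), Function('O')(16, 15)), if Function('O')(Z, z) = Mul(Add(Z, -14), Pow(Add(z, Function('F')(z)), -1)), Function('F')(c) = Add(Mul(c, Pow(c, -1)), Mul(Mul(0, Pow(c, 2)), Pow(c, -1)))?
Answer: Rational(3577, 8) ≈ 447.13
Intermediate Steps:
Function('F')(c) = 1 (Function('F')(c) = Add(1, Mul(0, Pow(c, -1))) = Add(1, 0) = 1)
Function('O')(Z, z) = Mul(Pow(Add(1, z), -1), Add(-14, Z)) (Function('O')(Z, z) = Mul(Add(Z, -14), Pow(Add(z, 1), -1)) = Mul(Add(-14, Z), Pow(Add(1, z), -1)) = Mul(Pow(Add(1, z), -1), Add(-14, Z)))
Add(Add(203, 244), Function('O')(16, 15)) = Add(Add(203, 244), Mul(Pow(Add(1, 15), -1), Add(-14, 16))) = Add(447, Mul(Pow(16, -1), 2)) = Add(447, Mul(Rational(1, 16), 2)) = Add(447, Rational(1, 8)) = Rational(3577, 8)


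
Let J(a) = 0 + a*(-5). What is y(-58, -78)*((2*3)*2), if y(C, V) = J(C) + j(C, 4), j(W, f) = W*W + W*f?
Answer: 41064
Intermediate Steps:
j(W, f) = W**2 + W*f
J(a) = -5*a (J(a) = 0 - 5*a = -5*a)
y(C, V) = -5*C + C*(4 + C) (y(C, V) = -5*C + C*(C + 4) = -5*C + C*(4 + C))
y(-58, -78)*((2*3)*2) = (-58*(-1 - 58))*((2*3)*2) = (-58*(-59))*(6*2) = 3422*12 = 41064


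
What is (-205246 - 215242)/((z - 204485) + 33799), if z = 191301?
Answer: -420488/20615 ≈ -20.397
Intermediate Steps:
(-205246 - 215242)/((z - 204485) + 33799) = (-205246 - 215242)/((191301 - 204485) + 33799) = -420488/(-13184 + 33799) = -420488/20615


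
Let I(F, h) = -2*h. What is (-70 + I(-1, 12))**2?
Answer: 8836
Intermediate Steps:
(-70 + I(-1, 12))**2 = (-70 - 2*12)**2 = (-70 - 24)**2 = (-94)**2 = 8836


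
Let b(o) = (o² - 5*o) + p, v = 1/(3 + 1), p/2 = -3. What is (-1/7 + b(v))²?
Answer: 674041/12544 ≈ 53.734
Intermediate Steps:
p = -6 (p = 2*(-3) = -6)
v = ¼ (v = 1/4 = ¼ ≈ 0.25000)
b(o) = -6 + o² - 5*o (b(o) = (o² - 5*o) - 6 = -6 + o² - 5*o)
(-1/7 + b(v))² = (-1/7 + (-6 + (¼)² - 5*¼))² = (-1*⅐ + (-6 + 1/16 - 5/4))² = (-⅐ - 115/16)² = (-821/112)² = 674041/12544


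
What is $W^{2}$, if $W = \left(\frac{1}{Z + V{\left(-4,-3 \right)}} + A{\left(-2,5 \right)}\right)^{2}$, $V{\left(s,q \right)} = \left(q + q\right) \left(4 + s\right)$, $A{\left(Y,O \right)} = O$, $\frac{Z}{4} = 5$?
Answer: $\frac{104060401}{160000} \approx 650.38$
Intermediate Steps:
$Z = 20$ ($Z = 4 \cdot 5 = 20$)
$V{\left(s,q \right)} = 2 q \left(4 + s\right)$
$W = \frac{10201}{400}$ ($W = \left(\frac{1}{20 + 2 \left(-3\right) \left(4 - 4\right)} + 5\right)^{2} = \left(\frac{1}{20 + 2 \left(-3\right) 0} + 5\right)^{2} = \left(\frac{1}{20 + 0} + 5\right)^{2} = \left(\frac{1}{20} + 5\right)^{2} = \left(\frac{101}{20}\right)^{2} = \frac{10201}{400} \approx 25.503$)
$W^{2} = \left(\frac{10201}{400}\right)^{2} = \frac{104060401}{160000}$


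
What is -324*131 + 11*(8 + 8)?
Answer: -42268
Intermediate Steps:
-324*131 + 11*(8 + 8) = -42444 + 11*16 = -42444 + 176 = -42268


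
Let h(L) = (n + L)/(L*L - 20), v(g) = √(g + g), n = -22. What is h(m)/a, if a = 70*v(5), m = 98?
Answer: 19*√10/1677200 ≈ 3.5824e-5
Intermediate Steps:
v(g) = √2*√g (v(g) = √(2*g) = √2*√g)
h(L) = (-22 + L)/(-20 + L²) (h(L) = (-22 + L)/(L*L - 20) = (-22 + L)/(L² - 20) = (-22 + L)/(-20 + L²))
a = 70*√10 (a = 70*(√2*√5) = 70*√10 ≈ 221.36)
h(m)/a = ((-22 + 98)/(-20 + 98²))/((70*√10)) = (76/(-20 + 9604))*(√10/700) = (76/9584)*(√10/700) = ((1/9584)*76)*(√10/700) = 19*(√10/700)/2396 = 19*√10/1677200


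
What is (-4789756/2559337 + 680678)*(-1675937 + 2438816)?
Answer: 45827446335355230/88253 ≈ 5.1927e+11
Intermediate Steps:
(-4789756/2559337 + 680678)*(-1675937 + 2438816) = (-4789756*1/2559337 + 680678)*762879 = (-165164/88253 + 680678)*762879 = (60071710370/88253)*762879 = 45827446335355230/88253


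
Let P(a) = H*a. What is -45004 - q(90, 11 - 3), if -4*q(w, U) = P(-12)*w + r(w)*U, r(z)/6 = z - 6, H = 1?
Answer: -44266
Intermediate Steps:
r(z) = -36 + 6*z (r(z) = 6*(z - 6) = 6*(-6 + z) = -36 + 6*z)
P(a) = a (P(a) = 1*a = a)
q(w, U) = 3*w - U*(-36 + 6*w)/4 (q(w, U) = -(-12*w + (-36 + 6*w)*U)/4 = -(-12*w + U*(-36 + 6*w))/4 = 3*w - U*(-36 + 6*w)/4)
-45004 - q(90, 11 - 3) = -45004 - (3*90 - 3*(11 - 3)*(-6 + 90)/2) = -45004 - (270 - 3/2*8*84) = -45004 - (270 - 1008) = -45004 - 1*(-738) = -45004 + 738 = -44266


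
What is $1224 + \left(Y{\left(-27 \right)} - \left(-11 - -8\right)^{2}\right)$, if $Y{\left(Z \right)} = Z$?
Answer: $1188$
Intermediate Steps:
$1224 + \left(Y{\left(-27 \right)} - \left(-11 - -8\right)^{2}\right) = 1224 - \left(27 + \left(-11 - -8\right)^{2}\right) = 1224 - \left(27 + \left(-11 + 8\right)^{2}\right) = 1224 - 36 = 1188$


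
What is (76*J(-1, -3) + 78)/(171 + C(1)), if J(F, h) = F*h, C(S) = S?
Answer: 153/86 ≈ 1.7791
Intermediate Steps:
(76*J(-1, -3) + 78)/(171 + C(1)) = (76*(-1*(-3)) + 78)/(171 + 1) = (76*3 + 78)/172 = (228 + 78)*(1/172) = 306*(1/172) = 153/86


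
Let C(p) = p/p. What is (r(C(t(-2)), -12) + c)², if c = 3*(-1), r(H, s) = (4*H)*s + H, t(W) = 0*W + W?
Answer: 2500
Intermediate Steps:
t(W) = W (t(W) = 0 + W = W)
C(p) = 1
r(H, s) = H + 4*H*s (r(H, s) = 4*H*s + H = H + 4*H*s)
c = -3
(r(C(t(-2)), -12) + c)² = (1*(1 + 4*(-12)) - 3)² = (1*(1 - 48) - 3)² = (1*(-47) - 3)² = (-47 - 3)² = (-50)² = 2500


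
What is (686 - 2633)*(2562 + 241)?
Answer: -5457441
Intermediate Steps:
(686 - 2633)*(2562 + 241) = -1947*2803 = -5457441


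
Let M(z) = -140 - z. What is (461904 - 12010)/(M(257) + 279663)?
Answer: 224947/139633 ≈ 1.6110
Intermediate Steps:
(461904 - 12010)/(M(257) + 279663) = (461904 - 12010)/((-140 - 1*257) + 279663) = 449894/((-140 - 257) + 279663) = 449894/(-397 + 279663) = 449894/279266 = 449894*(1/279266) = 224947/139633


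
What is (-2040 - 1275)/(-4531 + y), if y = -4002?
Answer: 3315/8533 ≈ 0.38849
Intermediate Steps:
(-2040 - 1275)/(-4531 + y) = (-2040 - 1275)/(-4531 - 4002) = -3315/(-8533) = -3315*(-1/8533) = 3315/8533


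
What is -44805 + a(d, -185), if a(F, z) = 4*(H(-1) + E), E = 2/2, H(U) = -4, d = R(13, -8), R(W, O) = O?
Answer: -44817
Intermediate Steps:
d = -8
E = 1 (E = 2*(½) = 1)
a(F, z) = -12 (a(F, z) = 4*(-4 + 1) = 4*(-3) = -12)
-44805 + a(d, -185) = -44805 - 12 = -44817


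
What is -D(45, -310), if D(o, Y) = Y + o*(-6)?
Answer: 580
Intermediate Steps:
D(o, Y) = Y - 6*o
-D(45, -310) = -(-310 - 6*45) = -(-310 - 270) = -1*(-580) = 580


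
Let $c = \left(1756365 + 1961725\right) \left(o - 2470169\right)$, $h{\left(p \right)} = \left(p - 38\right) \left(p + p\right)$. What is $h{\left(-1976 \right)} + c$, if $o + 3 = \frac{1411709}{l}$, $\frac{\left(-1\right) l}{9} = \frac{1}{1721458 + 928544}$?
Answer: $- \frac{4636525037814466996}{3} \approx -1.5455 \cdot 10^{18}$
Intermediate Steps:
$l = - \frac{3}{883334}$ ($l = - \frac{9}{1721458 + 928544} = - \frac{9}{2650002} = \left(-9\right) \frac{1}{2650002} = - \frac{3}{883334} \approx -3.3962 \cdot 10^{-6}$)
$o = - \frac{1247010557815}{3}$ ($o = -3 + \frac{1411709}{- \frac{3}{883334}} = -3 + 1411709 \left(- \frac{883334}{3}\right) = -3 - \frac{1247010557806}{3} = - \frac{1247010557815}{3} \approx -4.1567 \cdot 10^{11}$)
$h{\left(p \right)} = 2 p \left(-38 + p\right)$ ($h{\left(p \right)} = \left(-38 + p\right) 2 p = 2 p \left(-38 + p\right)$)
$c = - \frac{4636525037838344980}{3}$ ($c = \left(1756365 + 1961725\right) \left(- \frac{1247010557815}{3} - 2470169\right) = 3718090 \left(- \frac{1247017968322}{3}\right) = - \frac{4636525037838344980}{3} \approx -1.5455 \cdot 10^{18}$)
$h{\left(-1976 \right)} + c = 2 \left(-1976\right) \left(-38 - 1976\right) - \frac{4636525037838344980}{3} = 2 \left(-1976\right) \left(-2014\right) - \frac{4636525037838344980}{3} = 7959328 - \frac{4636525037838344980}{3} = - \frac{4636525037814466996}{3}$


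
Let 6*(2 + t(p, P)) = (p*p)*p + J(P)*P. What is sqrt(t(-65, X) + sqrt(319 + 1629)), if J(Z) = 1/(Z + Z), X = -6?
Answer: sqrt(-183091 + 8*sqrt(487))/2 ≈ 213.84*I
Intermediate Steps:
J(Z) = 1/(2*Z)
t(p, P) = -23/12 + p**3/6 (t(p, P) = -2 + ((p*p)*p + (1/(2*P))*P)/6 = -2 + (p**2*p + 1/2)/6 = -2 + (p**3 + 1/2)/6 = -2 + (1/2 + p**3)/6 = -2 + (1/12 + p**3/6) = -23/12 + p**3/6)
sqrt(t(-65, X) + sqrt(319 + 1629)) = sqrt((-23/12 + (1/6)*(-65)**3) + sqrt(319 + 1629)) = sqrt((-23/12 + (1/6)*(-274625)) + sqrt(1948)) = sqrt((-23/12 - 274625/6) + 2*sqrt(487)) = sqrt(-183091/4 + 2*sqrt(487))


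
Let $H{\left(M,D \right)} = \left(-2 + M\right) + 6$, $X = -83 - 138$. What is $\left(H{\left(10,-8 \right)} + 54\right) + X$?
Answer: $-153$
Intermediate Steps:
$X = -221$
$H{\left(M,D \right)} = 4 + M$
$\left(H{\left(10,-8 \right)} + 54\right) + X = \left(\left(4 + 10\right) + 54\right) - 221 = \left(14 + 54\right) - 221 = 68 - 221 = -153$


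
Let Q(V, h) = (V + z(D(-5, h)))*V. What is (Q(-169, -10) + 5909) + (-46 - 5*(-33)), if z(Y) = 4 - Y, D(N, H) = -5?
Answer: 33068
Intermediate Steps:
Q(V, h) = V*(9 + V) (Q(V, h) = (V + (4 - 1*(-5)))*V = (V + (4 + 5))*V = (V + 9)*V = (9 + V)*V = V*(9 + V))
(Q(-169, -10) + 5909) + (-46 - 5*(-33)) = (-169*(9 - 169) + 5909) + (-46 - 5*(-33)) = (-169*(-160) + 5909) + (-46 + 165) = (27040 + 5909) + 119 = 32949 + 119 = 33068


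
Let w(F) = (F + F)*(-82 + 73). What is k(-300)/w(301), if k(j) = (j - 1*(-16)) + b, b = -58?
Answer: 19/301 ≈ 0.063123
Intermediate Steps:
w(F) = -18*F (w(F) = (2*F)*(-9) = -18*F)
k(j) = -42 + j (k(j) = (j - 1*(-16)) - 58 = (j + 16) - 58 = (16 + j) - 58 = -42 + j)
k(-300)/w(301) = (-42 - 300)/((-18*301)) = -342/(-5418) = -342*(-1/5418) = 19/301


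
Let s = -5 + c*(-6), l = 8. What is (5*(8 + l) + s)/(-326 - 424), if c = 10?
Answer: -1/50 ≈ -0.020000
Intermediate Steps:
s = -65 (s = -5 + 10*(-6) = -5 - 60 = -65)
(5*(8 + l) + s)/(-326 - 424) = (5*(8 + 8) - 65)/(-326 - 424) = (5*16 - 65)/(-750) = -(80 - 65)/750 = -1/750*15 = -1/50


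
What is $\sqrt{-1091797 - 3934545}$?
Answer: $i \sqrt{5026342} \approx 2241.9 i$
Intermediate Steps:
$\sqrt{-1091797 - 3934545} = \sqrt{-5026342} = i \sqrt{5026342}$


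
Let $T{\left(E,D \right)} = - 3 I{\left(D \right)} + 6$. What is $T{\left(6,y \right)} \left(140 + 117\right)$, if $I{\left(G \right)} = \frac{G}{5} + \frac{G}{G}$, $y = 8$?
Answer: $- \frac{2313}{5} \approx -462.6$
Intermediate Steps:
$I{\left(G \right)} = 1 + \frac{G}{5}$ ($I{\left(G \right)} = G \frac{1}{5} + 1 = \frac{G}{5} + 1 = 1 + \frac{G}{5}$)
$T{\left(E,D \right)} = 3 - \frac{3 D}{5}$ ($T{\left(E,D \right)} = - 3 \left(1 + \frac{D}{5}\right) + 6 = \left(-3 - \frac{3 D}{5}\right) + 6 = 3 - \frac{3 D}{5}$)
$T{\left(6,y \right)} \left(140 + 117\right) = \left(3 - \frac{24}{5}\right) \left(140 + 117\right) = \left(3 - \frac{24}{5}\right) 257 = \left(- \frac{9}{5}\right) 257 = - \frac{2313}{5}$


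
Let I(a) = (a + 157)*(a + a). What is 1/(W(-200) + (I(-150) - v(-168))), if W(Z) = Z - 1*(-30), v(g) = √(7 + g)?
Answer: I/(√161 - 2270*I) ≈ -0.00044051 + 2.4623e-6*I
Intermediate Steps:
I(a) = 2*a*(157 + a) (I(a) = (157 + a)*(2*a) = 2*a*(157 + a))
W(Z) = 30 + Z (W(Z) = Z + 30 = 30 + Z)
1/(W(-200) + (I(-150) - v(-168))) = 1/((30 - 200) + (2*(-150)*(157 - 150) - √(7 - 168))) = 1/(-170 + (2*(-150)*7 - √(-161))) = 1/(-170 + (-2100 - I*√161)) = 1/(-2270 - I*√161)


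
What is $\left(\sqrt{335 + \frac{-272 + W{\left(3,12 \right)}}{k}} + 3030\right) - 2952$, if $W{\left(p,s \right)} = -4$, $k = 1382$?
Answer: $78 + \frac{\sqrt{159860777}}{691} \approx 96.298$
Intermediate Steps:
$\left(\sqrt{335 + \frac{-272 + W{\left(3,12 \right)}}{k}} + 3030\right) - 2952 = \left(\sqrt{335 + \frac{-272 - 4}{1382}} + 3030\right) - 2952 = \left(\sqrt{335 - \frac{138}{691}} + 3030\right) - 2952 = \left(\sqrt{\frac{231347}{691}} + 3030\right) - 2952 = \left(\frac{\sqrt{159860777}}{691} + 3030\right) - 2952 = \left(3030 + \frac{\sqrt{159860777}}{691}\right) - 2952 = 78 + \frac{\sqrt{159860777}}{691}$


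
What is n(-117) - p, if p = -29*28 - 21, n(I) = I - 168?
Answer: 548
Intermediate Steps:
n(I) = -168 + I
p = -833 (p = -812 - 21 = -833)
n(-117) - p = (-168 - 117) - 1*(-833) = -285 + 833 = 548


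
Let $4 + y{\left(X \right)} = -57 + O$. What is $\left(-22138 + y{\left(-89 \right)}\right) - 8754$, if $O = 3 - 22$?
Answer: $-30972$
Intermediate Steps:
$O = -19$ ($O = 3 - 22 = -19$)
$y{\left(X \right)} = -80$ ($y{\left(X \right)} = -4 - 76 = -80$)
$\left(-22138 + y{\left(-89 \right)}\right) - 8754 = \left(-22138 - 80\right) - 8754 = -22218 - 8754 = -30972$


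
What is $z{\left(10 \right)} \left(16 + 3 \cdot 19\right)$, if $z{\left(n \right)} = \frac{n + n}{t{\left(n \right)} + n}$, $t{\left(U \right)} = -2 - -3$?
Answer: $\frac{1460}{11} \approx 132.73$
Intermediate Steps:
$t{\left(U \right)} = 1$ ($t{\left(U \right)} = -2 + 3 = 1$)
$z{\left(n \right)} = \frac{2 n}{1 + n}$ ($z{\left(n \right)} = \frac{n + n}{1 + n} = \frac{2 n}{1 + n}$)
$z{\left(10 \right)} \left(16 + 3 \cdot 19\right) = 2 \cdot 10 \frac{1}{1 + 10} \left(16 + 3 \cdot 19\right) = 2 \cdot 10 \cdot \frac{1}{11} \left(16 + 57\right) = 2 \cdot 10 \cdot \frac{1}{11} \cdot 73 = \frac{20}{11} \cdot 73 = \frac{1460}{11}$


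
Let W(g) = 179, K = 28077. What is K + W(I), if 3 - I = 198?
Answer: 28256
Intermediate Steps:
I = -195 (I = 3 - 1*198 = 3 - 198 = -195)
K + W(I) = 28077 + 179 = 28256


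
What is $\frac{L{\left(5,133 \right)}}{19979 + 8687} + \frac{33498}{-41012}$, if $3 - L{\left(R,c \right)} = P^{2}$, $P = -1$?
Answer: $- \frac{240042911}{293912498} \approx -0.81672$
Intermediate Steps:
$L{\left(R,c \right)} = 2$ ($L{\left(R,c \right)} = 3 - \left(-1\right)^{2} = 3 - 1 = 2$)
$\frac{L{\left(5,133 \right)}}{19979 + 8687} + \frac{33498}{-41012} = \frac{2}{19979 + 8687} + \frac{33498}{-41012} = \frac{2}{28666} + 33498 \left(- \frac{1}{41012}\right) = 2 \cdot \frac{1}{28666} - \frac{16749}{20506} = \frac{1}{14333} - \frac{16749}{20506} = - \frac{240042911}{293912498}$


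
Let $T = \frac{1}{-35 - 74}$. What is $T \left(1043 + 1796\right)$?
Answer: $- \frac{2839}{109} \approx -26.046$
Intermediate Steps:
$T = - \frac{1}{109}$ ($T = \frac{1}{-109} = - \frac{1}{109} \approx -0.0091743$)
$T \left(1043 + 1796\right) = - \frac{1043 + 1796}{109} = \left(- \frac{1}{109}\right) 2839 = - \frac{2839}{109}$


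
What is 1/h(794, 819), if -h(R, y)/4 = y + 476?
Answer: -1/5180 ≈ -0.00019305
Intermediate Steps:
h(R, y) = -1904 - 4*y (h(R, y) = -4*(y + 476) = -4*(476 + y) = -1904 - 4*y)
1/h(794, 819) = 1/(-1904 - 4*819) = 1/(-1904 - 3276) = 1/(-5180) = -1/5180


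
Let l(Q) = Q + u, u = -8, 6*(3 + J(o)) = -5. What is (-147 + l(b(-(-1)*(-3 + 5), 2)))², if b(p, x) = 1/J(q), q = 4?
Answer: 12752041/529 ≈ 24106.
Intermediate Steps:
J(o) = -23/6 (J(o) = -3 + (⅙)*(-5) = -3 - ⅚ = -23/6)
b(p, x) = -6/23 (b(p, x) = 1/(-23/6) = -6/23)
l(Q) = -8 + Q (l(Q) = Q - 8 = -8 + Q)
(-147 + l(b(-(-1)*(-3 + 5), 2)))² = (-147 + (-8 - 6/23))² = (-147 - 190/23)² = (-3571/23)² = 12752041/529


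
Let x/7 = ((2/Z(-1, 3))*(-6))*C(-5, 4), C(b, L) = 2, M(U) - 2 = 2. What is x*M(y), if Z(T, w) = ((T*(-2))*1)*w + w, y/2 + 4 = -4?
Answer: -224/3 ≈ -74.667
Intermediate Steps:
y = -16 (y = -8 + 2*(-4) = -8 - 8 = -16)
M(U) = 4 (M(U) = 2 + 2 = 4)
Z(T, w) = w - 2*T*w (Z(T, w) = (-2*T*1)*w + w = (-2*T)*w + w = -2*T*w + w = w - 2*T*w)
x = -56/3 (x = 7*(((2/((3*(1 - 2*(-1)))))*(-6))*2) = 7*(((2/((3*(1 + 2))))*(-6))*2) = 7*(((2/((3*3)))*(-6))*2) = 7*(((2/9)*(-6))*2) = 7*(-4/3*2) = 7*(-8/3) = -56/3 ≈ -18.667)
x*M(y) = -56/3*4 = -224/3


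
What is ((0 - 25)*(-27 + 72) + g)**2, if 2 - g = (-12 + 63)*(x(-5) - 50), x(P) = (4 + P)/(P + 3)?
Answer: 7856809/4 ≈ 1.9642e+6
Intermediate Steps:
x(P) = (4 + P)/(3 + P)
g = 5053/2 (g = 2 - (-12 + 63)*((4 - 5)/(3 - 5) - 50) = 2 - 51*(-1/(-2) - 50) = 2 - 51*(-1/2*(-1) - 50) = 2 - 51*(1/2 - 50) = 2 - 51*(-99)/2 = 2 - 1*(-5049/2) = 2 + 5049/2 = 5053/2 ≈ 2526.5)
((0 - 25)*(-27 + 72) + g)**2 = ((0 - 25)*(-27 + 72) + 5053/2)**2 = (-25*45 + 5053/2)**2 = (-1125 + 5053/2)**2 = (2803/2)**2 = 7856809/4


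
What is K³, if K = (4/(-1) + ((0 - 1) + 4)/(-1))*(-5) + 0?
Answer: 42875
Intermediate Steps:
K = 35 (K = (4*(-1) + (-1 + 4)*(-1))*(-5) + 0 = (-4 + 3*(-1))*(-5) + 0 = (-4 - 3)*(-5) + 0 = -7*(-5) + 0 = 35 + 0 = 35)
K³ = 35³ = 42875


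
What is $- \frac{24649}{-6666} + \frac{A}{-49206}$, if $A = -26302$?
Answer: $\frac{77122657}{18222622} \approx 4.2322$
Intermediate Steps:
$- \frac{24649}{-6666} + \frac{A}{-49206} = - \frac{24649}{-6666} - \frac{26302}{-49206} = \left(-24649\right) \left(- \frac{1}{6666}\right) - - \frac{13151}{24603} = \frac{24649}{6666} + \frac{13151}{24603} = \frac{77122657}{18222622}$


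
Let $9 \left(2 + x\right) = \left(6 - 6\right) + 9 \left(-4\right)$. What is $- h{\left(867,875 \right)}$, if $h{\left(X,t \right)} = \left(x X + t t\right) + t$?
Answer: $-761298$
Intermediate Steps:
$x = -6$ ($x = -2 + \frac{\left(6 - 6\right) + 9 \left(-4\right)}{9} = -2 + \frac{0 - 36}{9} = -2 + \frac{1}{9} \left(-36\right) = -2 - 4 = -6$)
$h{\left(X,t \right)} = t + t^{2} - 6 X$ ($h{\left(X,t \right)} = \left(- 6 X + t t\right) + t = \left(- 6 X + t^{2}\right) + t = \left(t^{2} - 6 X\right) + t = t + t^{2} - 6 X$)
$- h{\left(867,875 \right)} = - (875 + 875^{2} - 5202) = - (875 + 765625 - 5202) = \left(-1\right) 761298 = -761298$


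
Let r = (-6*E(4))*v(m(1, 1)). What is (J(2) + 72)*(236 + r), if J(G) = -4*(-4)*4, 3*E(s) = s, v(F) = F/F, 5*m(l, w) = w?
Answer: 31008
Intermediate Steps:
m(l, w) = w/5
v(F) = 1
E(s) = s/3
r = -8 (r = -2*4*1 = -6*4/3*1 = -8*1 = -8)
J(G) = 64 (J(G) = 16*4 = 64)
(J(2) + 72)*(236 + r) = (64 + 72)*(236 - 8) = 136*228 = 31008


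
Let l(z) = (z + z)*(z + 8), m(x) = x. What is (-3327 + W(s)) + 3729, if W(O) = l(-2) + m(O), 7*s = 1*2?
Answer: 2648/7 ≈ 378.29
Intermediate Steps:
s = 2/7 (s = (1*2)/7 = (⅐)*2 = 2/7 ≈ 0.28571)
l(z) = 2*z*(8 + z) (l(z) = (2*z)*(8 + z) = 2*z*(8 + z))
W(O) = -24 + O (W(O) = 2*(-2)*(8 - 2) + O = 2*(-2)*6 + O = -24 + O)
(-3327 + W(s)) + 3729 = (-3327 + (-24 + 2/7)) + 3729 = (-3327 - 166/7) + 3729 = -23455/7 + 3729 = 2648/7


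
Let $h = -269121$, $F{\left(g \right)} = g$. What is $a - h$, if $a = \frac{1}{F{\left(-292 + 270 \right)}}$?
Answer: $\frac{5920661}{22} \approx 2.6912 \cdot 10^{5}$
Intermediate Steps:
$a = - \frac{1}{22}$ ($a = \frac{1}{-292 + 270} = \frac{1}{-22} = - \frac{1}{22} \approx -0.045455$)
$a - h = - \frac{1}{22} - -269121 = - \frac{1}{22} + 269121 = \frac{5920661}{22}$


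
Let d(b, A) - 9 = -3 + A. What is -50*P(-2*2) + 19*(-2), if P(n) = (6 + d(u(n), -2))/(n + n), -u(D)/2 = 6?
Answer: 49/2 ≈ 24.500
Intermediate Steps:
u(D) = -12 (u(D) = -2*6 = -12)
d(b, A) = 6 + A (d(b, A) = 9 + (-3 + A) = 6 + A)
P(n) = 5/n (P(n) = (6 + (6 - 2))/(n + n) = (6 + 4)/((2*n)) = 10*(1/(2*n)) = 5/n)
-50*P(-2*2) + 19*(-2) = -250/((-2*2)) + 19*(-2) = -250/(-4) - 38 = -250*(-1)/4 - 38 = -50*(-5/4) - 38 = 125/2 - 38 = 49/2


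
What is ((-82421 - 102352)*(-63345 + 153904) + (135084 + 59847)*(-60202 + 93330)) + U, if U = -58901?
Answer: -10275242840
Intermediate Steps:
((-82421 - 102352)*(-63345 + 153904) + (135084 + 59847)*(-60202 + 93330)) + U = ((-82421 - 102352)*(-63345 + 153904) + (135084 + 59847)*(-60202 + 93330)) - 58901 = (-184773*90559 + 194931*33128) - 58901 = (-16732858107 + 6457674168) - 58901 = -10275183939 - 58901 = -10275242840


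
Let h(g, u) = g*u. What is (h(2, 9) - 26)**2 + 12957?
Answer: 13021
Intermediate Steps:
(h(2, 9) - 26)**2 + 12957 = (2*9 - 26)**2 + 12957 = (18 - 26)**2 + 12957 = (-8)**2 + 12957 = 64 + 12957 = 13021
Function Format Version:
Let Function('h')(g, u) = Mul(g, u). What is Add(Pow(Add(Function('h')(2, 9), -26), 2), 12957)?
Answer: 13021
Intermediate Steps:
Add(Pow(Add(Function('h')(2, 9), -26), 2), 12957) = Add(Pow(Add(Mul(2, 9), -26), 2), 12957) = Add(Pow(Add(18, -26), 2), 12957) = Add(Pow(-8, 2), 12957) = Add(64, 12957) = 13021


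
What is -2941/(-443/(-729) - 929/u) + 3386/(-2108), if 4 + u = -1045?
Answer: -1186213089929/601806596 ≈ -1971.1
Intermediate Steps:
u = -1049 (u = -4 - 1045 = -1049)
-2941/(-443/(-729) - 929/u) + 3386/(-2108) = -2941/(-443/(-729) - 929/(-1049)) + 3386/(-2108) = -2941/(-443*(-1/729) - 929*(-1/1049)) + 3386*(-1/2108) = -2941/(443/729 + 929/1049) - 1693/1054 = -2941/1141948/764721 - 1693/1054 = -2941*764721/1141948 - 1693/1054 = -2249044461/1141948 - 1693/1054 = -1186213089929/601806596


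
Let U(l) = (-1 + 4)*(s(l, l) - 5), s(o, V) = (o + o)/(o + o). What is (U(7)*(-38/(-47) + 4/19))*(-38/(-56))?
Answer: -390/47 ≈ -8.2979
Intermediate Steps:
s(o, V) = 1 (s(o, V) = (2*o)/((2*o)) = (2*o)*(1/(2*o)) = 1)
U(l) = -12 (U(l) = (-1 + 4)*(1 - 5) = 3*(-4) = -12)
(U(7)*(-38/(-47) + 4/19))*(-38/(-56)) = (-12*(-38/(-47) + 4/19))*(-38/(-56)) = (-12*(-38*(-1/47) + 4*(1/19)))*(-38*(-1/56)) = -12*(38/47 + 4/19)*(19/28) = -12*910/893*(19/28) = -10920/893*19/28 = -390/47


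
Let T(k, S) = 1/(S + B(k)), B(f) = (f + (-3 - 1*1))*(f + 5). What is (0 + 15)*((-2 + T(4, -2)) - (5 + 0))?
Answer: -225/2 ≈ -112.50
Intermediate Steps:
B(f) = (-4 + f)*(5 + f) (B(f) = (f + (-3 - 1))*(5 + f) = (f - 4)*(5 + f) = (-4 + f)*(5 + f))
T(k, S) = 1/(-20 + S + k + k²) (T(k, S) = 1/(S + (-20 + k + k²)) = 1/(-20 + S + k + k²))
(0 + 15)*((-2 + T(4, -2)) - (5 + 0)) = (0 + 15)*((-2 + 1/(-20 - 2 + 4 + 4²)) - (5 + 0)) = 15*((-2 + 1/(-20 - 2 + 4 + 16)) - 1*5) = 15*((-2 + 1/(-2)) - 5) = 15*((-2 - ½) - 5) = 15*(-5/2 - 5) = 15*(-15/2) = -225/2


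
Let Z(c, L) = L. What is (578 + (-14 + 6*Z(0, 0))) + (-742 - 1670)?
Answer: -1848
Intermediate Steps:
(578 + (-14 + 6*Z(0, 0))) + (-742 - 1670) = (578 + (-14 + 6*0)) + (-742 - 1670) = (578 + (-14 + 0)) - 2412 = (578 - 14) - 2412 = 564 - 2412 = -1848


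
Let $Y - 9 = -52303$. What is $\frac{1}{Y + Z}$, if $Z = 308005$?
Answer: $\frac{1}{255711} \approx 3.9107 \cdot 10^{-6}$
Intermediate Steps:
$Y = -52294$ ($Y = 9 - 52303 = -52294$)
$\frac{1}{Y + Z} = \frac{1}{-52294 + 308005} = \frac{1}{255711}$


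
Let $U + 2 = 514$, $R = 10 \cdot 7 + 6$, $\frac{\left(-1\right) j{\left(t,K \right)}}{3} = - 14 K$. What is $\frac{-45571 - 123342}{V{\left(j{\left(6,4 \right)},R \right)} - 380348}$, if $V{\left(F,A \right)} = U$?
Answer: $\frac{168913}{379836} \approx 0.4447$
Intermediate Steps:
$j{\left(t,K \right)} = 42 K$ ($j{\left(t,K \right)} = - 3 \left(- 14 K\right) = 42 K$)
$R = 76$ ($R = 70 + 6 = 76$)
$U = 512$ ($U = -2 + 514 = 512$)
$V{\left(F,A \right)} = 512$
$\frac{-45571 - 123342}{V{\left(j{\left(6,4 \right)},R \right)} - 380348} = \frac{-45571 - 123342}{512 - 380348} = - \frac{168913}{-379836} = \left(-168913\right) \left(- \frac{1}{379836}\right) = \frac{168913}{379836}$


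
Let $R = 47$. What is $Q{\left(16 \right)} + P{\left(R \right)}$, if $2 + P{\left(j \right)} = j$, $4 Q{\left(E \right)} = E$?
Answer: $49$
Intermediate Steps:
$Q{\left(E \right)} = \frac{E}{4}$
$P{\left(j \right)} = -2 + j$
$Q{\left(16 \right)} + P{\left(R \right)} = \frac{1}{4} \cdot 16 + \left(-2 + 47\right) = 4 + 45 = 49$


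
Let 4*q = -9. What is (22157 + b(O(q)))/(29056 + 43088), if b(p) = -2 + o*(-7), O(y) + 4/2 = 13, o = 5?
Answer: 2765/9018 ≈ 0.30661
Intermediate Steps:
q = -9/4 (q = (1/4)*(-9) = -9/4 ≈ -2.2500)
O(y) = 11 (O(y) = -2 + 13 = 11)
b(p) = -37 (b(p) = -2 + 5*(-7) = -2 - 35 = -37)
(22157 + b(O(q)))/(29056 + 43088) = (22157 - 37)/(29056 + 43088) = 22120/72144 = 22120*(1/72144) = 2765/9018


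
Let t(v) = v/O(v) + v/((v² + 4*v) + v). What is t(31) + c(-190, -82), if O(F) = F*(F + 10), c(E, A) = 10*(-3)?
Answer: -44203/1476 ≈ -29.948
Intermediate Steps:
c(E, A) = -30
O(F) = F*(10 + F)
t(v) = 1/(10 + v) + v/(v² + 5*v) (t(v) = v/((v*(10 + v))) + v/((v² + 4*v) + v) = v*(1/(v*(10 + v))) + v/(v² + 5*v) = 1/(10 + v) + v/(v² + 5*v))
t(31) + c(-190, -82) = (15 + 2*31)/((5 + 31)*(10 + 31)) - 30 = (15 + 62)/(36*41) - 30 = (1/36)*(1/41)*77 - 30 = 77/1476 - 30 = -44203/1476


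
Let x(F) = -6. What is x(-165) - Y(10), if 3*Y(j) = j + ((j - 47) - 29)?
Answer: 38/3 ≈ 12.667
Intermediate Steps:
Y(j) = -76/3 + 2*j/3 (Y(j) = (j + ((j - 47) - 29))/3 = (j + ((-47 + j) - 29))/3 = (j + (-76 + j))/3 = (-76 + 2*j)/3 = -76/3 + 2*j/3)
x(-165) - Y(10) = -6 - (-76/3 + (⅔)*10) = -6 - (-76/3 + 20/3) = -6 - 1*(-56/3) = -6 + 56/3 = 38/3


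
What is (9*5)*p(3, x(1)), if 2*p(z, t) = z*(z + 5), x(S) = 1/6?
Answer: 540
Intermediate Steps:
x(S) = ⅙
p(z, t) = z*(5 + z)/2 (p(z, t) = (z*(z + 5))/2 = (z*(5 + z))/2 = z*(5 + z)/2)
(9*5)*p(3, x(1)) = (9*5)*((½)*3*(5 + 3)) = 45*((½)*3*8) = 45*12 = 540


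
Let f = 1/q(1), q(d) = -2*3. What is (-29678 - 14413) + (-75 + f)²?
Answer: -1383875/36 ≈ -38441.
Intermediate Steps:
q(d) = -6
f = -⅙ (f = 1/(-6) = -⅙ ≈ -0.16667)
(-29678 - 14413) + (-75 + f)² = (-29678 - 14413) + (-75 - ⅙)² = -44091 + (-451/6)² = -44091 + 203401/36 = -1383875/36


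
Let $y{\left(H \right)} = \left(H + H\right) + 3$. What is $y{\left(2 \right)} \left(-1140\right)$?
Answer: $-7980$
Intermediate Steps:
$y{\left(H \right)} = 3 + 2 H$ ($y{\left(H \right)} = 2 H + 3 = 3 + 2 H$)
$y{\left(2 \right)} \left(-1140\right) = \left(3 + 2 \cdot 2\right) \left(-1140\right) = \left(3 + 4\right) \left(-1140\right) = 7 \left(-1140\right) = -7980$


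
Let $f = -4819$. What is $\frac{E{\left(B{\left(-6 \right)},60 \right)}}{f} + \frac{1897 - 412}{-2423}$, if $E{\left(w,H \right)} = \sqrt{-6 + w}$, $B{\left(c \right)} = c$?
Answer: $- \frac{1485}{2423} - \frac{2 i \sqrt{3}}{4819} \approx -0.61288 - 0.00071884 i$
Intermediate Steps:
$\frac{E{\left(B{\left(-6 \right)},60 \right)}}{f} + \frac{1897 - 412}{-2423} = \frac{\sqrt{-6 - 6}}{-4819} + \frac{1897 - 412}{-2423} = \sqrt{-12} \left(- \frac{1}{4819}\right) + 1485 \left(- \frac{1}{2423}\right) = 2 i \sqrt{3} \left(- \frac{1}{4819}\right) - \frac{1485}{2423} = - \frac{2 i \sqrt{3}}{4819} - \frac{1485}{2423} = - \frac{1485}{2423} - \frac{2 i \sqrt{3}}{4819}$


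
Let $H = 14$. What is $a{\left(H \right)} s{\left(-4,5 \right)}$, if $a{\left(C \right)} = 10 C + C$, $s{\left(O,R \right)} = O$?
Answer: $-616$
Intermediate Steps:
$a{\left(C \right)} = 11 C$
$a{\left(H \right)} s{\left(-4,5 \right)} = 11 \cdot 14 \left(-4\right) = 154 \left(-4\right) = -616$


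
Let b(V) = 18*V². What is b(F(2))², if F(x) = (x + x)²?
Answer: 21233664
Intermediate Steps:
F(x) = 4*x² (F(x) = (2*x)² = 4*x²)
b(F(2))² = (18*(4*2²)²)² = (18*(4*4)²)² = (18*16²)² = (18*256)² = 4608² = 21233664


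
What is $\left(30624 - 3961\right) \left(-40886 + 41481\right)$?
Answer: $15864485$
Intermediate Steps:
$\left(30624 - 3961\right) \left(-40886 + 41481\right) = \left(30624 - 3961\right) 595 = 26663 \cdot 595 = 15864485$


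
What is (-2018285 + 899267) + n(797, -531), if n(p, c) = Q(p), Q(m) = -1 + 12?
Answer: -1119007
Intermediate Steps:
Q(m) = 11
n(p, c) = 11
(-2018285 + 899267) + n(797, -531) = (-2018285 + 899267) + 11 = -1119018 + 11 = -1119007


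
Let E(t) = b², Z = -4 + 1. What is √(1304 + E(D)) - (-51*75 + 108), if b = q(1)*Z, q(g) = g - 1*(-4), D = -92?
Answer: 3717 + √1529 ≈ 3756.1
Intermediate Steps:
q(g) = 4 + g (q(g) = g + 4 = 4 + g)
Z = -3
b = -15 (b = (4 + 1)*(-3) = 5*(-3) = -15)
E(t) = 225 (E(t) = (-15)² = 225)
√(1304 + E(D)) - (-51*75 + 108) = √(1304 + 225) - (-51*75 + 108) = √1529 - (-3825 + 108) = √1529 - 1*(-3717) = √1529 + 3717 = 3717 + √1529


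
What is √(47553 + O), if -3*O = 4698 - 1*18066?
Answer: √52009 ≈ 228.05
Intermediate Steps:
O = 4456 (O = -(4698 - 1*18066)/3 = -(4698 - 18066)/3 = -⅓*(-13368) = 4456)
√(47553 + O) = √(47553 + 4456) = √52009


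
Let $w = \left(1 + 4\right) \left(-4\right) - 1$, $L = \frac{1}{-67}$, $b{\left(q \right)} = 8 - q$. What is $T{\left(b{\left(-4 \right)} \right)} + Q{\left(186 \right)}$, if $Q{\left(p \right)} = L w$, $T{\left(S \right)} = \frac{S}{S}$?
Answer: $\frac{88}{67} \approx 1.3134$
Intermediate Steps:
$T{\left(S \right)} = 1$
$L = - \frac{1}{67} \approx -0.014925$
$w = -21$ ($w = 5 \left(-4\right) - 1 = -20 - 1 = -21$)
$Q{\left(p \right)} = \frac{21}{67}$ ($Q{\left(p \right)} = \left(- \frac{1}{67}\right) \left(-21\right) = \frac{21}{67}$)
$T{\left(b{\left(-4 \right)} \right)} + Q{\left(186 \right)} = 1 + \frac{21}{67} = \frac{88}{67}$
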